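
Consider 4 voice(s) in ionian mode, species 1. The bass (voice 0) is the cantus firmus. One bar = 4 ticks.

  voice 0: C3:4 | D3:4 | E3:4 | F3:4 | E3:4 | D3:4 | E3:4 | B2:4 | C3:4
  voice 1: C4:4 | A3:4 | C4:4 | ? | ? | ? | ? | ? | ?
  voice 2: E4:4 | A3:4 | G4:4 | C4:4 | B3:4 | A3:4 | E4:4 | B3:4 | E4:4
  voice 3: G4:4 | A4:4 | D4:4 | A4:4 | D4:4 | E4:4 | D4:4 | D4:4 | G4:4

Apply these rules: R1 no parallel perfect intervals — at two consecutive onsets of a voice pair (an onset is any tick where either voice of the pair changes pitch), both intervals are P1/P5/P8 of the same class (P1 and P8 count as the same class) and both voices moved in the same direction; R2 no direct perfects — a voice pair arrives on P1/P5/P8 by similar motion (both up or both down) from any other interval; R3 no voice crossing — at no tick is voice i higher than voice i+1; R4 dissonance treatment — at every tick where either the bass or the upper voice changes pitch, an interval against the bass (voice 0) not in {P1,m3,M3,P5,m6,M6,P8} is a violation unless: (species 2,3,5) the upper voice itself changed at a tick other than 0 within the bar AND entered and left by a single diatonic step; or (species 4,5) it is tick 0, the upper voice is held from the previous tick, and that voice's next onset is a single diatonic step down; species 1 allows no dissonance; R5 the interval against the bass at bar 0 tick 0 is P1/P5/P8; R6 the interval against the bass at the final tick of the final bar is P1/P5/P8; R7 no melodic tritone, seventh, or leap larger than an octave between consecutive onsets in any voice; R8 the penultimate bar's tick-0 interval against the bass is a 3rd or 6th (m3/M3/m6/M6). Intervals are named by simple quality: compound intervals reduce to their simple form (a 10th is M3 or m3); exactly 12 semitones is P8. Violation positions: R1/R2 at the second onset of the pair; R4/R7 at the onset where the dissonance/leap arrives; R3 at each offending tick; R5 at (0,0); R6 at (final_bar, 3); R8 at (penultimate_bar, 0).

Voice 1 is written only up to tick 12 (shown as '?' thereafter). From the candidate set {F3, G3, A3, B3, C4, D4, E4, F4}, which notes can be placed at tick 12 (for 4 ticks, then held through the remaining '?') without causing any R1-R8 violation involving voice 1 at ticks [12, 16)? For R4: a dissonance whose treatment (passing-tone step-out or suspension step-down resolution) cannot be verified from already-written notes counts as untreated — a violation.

{A3, C4}

F3: violates R1
G3: violates R4
A3: legal
B3: violates R4
C4: legal
D4: violates R2,R3
E4: violates R3,R4
F4: violates R2,R3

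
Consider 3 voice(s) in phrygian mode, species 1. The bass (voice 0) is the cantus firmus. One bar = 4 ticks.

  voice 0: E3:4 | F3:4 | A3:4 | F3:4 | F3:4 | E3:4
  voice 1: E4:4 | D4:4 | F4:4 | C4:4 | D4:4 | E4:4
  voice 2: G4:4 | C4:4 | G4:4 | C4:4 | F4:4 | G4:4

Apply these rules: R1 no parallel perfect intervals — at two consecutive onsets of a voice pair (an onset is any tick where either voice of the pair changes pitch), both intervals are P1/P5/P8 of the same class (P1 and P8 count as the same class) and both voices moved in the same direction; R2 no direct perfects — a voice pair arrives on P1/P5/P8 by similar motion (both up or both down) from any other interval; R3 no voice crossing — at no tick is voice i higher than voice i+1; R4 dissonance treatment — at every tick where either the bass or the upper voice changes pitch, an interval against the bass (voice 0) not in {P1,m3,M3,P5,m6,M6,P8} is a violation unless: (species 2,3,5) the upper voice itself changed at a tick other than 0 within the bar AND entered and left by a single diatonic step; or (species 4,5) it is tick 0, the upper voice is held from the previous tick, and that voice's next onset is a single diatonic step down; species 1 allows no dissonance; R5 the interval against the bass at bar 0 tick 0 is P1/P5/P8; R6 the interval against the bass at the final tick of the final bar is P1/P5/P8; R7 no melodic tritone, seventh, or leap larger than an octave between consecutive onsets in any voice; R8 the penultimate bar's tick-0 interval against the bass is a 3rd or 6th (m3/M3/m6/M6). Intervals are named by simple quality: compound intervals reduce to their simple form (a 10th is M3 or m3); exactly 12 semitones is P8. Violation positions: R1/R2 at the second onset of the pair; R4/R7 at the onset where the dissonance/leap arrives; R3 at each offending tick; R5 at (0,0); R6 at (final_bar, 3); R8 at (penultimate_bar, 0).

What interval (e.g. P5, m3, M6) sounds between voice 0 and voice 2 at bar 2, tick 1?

voice 0=A3 voice 2=G4 -> m7

m7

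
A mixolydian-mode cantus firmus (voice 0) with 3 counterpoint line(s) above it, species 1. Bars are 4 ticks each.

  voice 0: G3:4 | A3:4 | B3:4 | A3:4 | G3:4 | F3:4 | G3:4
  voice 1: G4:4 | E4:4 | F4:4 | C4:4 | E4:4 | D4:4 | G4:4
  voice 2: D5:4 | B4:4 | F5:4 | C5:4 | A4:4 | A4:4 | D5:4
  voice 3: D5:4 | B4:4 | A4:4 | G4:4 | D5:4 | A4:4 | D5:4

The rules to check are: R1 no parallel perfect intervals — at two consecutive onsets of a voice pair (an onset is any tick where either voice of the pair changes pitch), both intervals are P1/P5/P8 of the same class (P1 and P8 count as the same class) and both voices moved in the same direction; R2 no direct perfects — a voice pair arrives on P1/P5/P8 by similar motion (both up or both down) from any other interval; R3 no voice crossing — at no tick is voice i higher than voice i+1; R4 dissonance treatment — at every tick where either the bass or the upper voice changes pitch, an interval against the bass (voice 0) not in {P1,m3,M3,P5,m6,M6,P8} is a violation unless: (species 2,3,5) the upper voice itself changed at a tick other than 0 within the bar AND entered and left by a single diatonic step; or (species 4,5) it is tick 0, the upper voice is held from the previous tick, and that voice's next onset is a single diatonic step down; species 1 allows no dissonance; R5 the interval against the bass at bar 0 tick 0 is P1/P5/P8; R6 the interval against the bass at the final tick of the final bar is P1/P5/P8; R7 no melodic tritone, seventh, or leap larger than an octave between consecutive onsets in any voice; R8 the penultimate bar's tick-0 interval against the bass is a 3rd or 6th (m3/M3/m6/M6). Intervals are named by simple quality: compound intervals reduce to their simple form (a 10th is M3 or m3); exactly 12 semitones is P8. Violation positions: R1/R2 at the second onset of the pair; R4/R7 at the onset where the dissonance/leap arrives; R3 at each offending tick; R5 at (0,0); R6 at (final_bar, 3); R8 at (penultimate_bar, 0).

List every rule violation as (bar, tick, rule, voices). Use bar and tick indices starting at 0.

(1, 0, R1, (1, 2))
(1, 0, R1, (1, 3))
(1, 0, R1, (2, 3))
(1, 0, R4, (0, 2))
(1, 0, R4, (0, 3))
(2, 0, R2, (1, 2))
(2, 0, R3, (2, 3))
(2, 0, R4, (0, 1))
(2, 0, R4, (0, 2))
(2, 0, R4, (0, 3))
(2, 0, R7, (2,))
(2, 1, R3, (2, 3))
(2, 2, R3, (2, 3))
(2, 3, R3, (2, 3))
(3, 0, R1, (1, 2))
(3, 0, R2, (1, 3))
(3, 0, R3, (2, 3))
(3, 0, R4, (0, 3))
(3, 1, R3, (2, 3))
(3, 2, R3, (2, 3))
(3, 3, R3, (2, 3))
(4, 0, R4, (0, 2))
(5, 0, R2, (1, 3))
(6, 0, R1, (1, 2))
(6, 0, R1, (1, 3))
(6, 0, R1, (2, 3))
(6, 0, R2, (0, 1))
(6, 0, R2, (0, 2))
(6, 0, R2, (0, 3))

bar 0: v0=G3 v1=G4 v2=D5 v3=D5 downbeat P5
bar 1: v0=A3 v1=E4 v2=B4 v3=B4 downbeat M2
bar 2: v0=B3 v1=F4 v2=F5 v3=A4 downbeat m7
bar 3: v0=A3 v1=C4 v2=C5 v3=G4 downbeat m7
bar 4: v0=G3 v1=E4 v2=A4 v3=D5 downbeat P5
bar 5: v0=F3 v1=D4 v2=A4 v3=A4 downbeat M3
bar 6: v0=G3 v1=G4 v2=D5 v3=D5 downbeat P5
  -> R1 @ bar 1 tick 0 v(1, 2): G4/D5 P5 -> E4/B4 P5 similar
  -> R1 @ bar 1 tick 0 v(1, 3): G4/D5 P5 -> E4/B4 P5 similar
  -> R1 @ bar 1 tick 0 v(2, 3): D5/D5 P1 -> B4/B4 P1 similar
  -> R4 @ bar 1 tick 0 v(0, 2): A3/B4 M2 untreated
  -> R4 @ bar 1 tick 0 v(0, 3): A3/B4 M2 untreated
  -> R2 @ bar 2 tick 0 v(1, 2): E4/B4 P5 -> F4/F5 P8 similar
  -> R3 @ bar 2 tick 0 v(2, 3): F5 above A4
  -> R4 @ bar 2 tick 0 v(0, 1): B3/F4 TT untreated
  -> R4 @ bar 2 tick 0 v(0, 2): B3/F5 TT untreated
  -> R4 @ bar 2 tick 0 v(0, 3): B3/A4 m7 untreated
  -> R7 @ bar 2 tick 0 v(2,): B4->F5 leap 6st
  -> R3 @ bar 2 tick 1 v(2, 3): F5 above A4
  -> R3 @ bar 2 tick 2 v(2, 3): F5 above A4
  -> R3 @ bar 2 tick 3 v(2, 3): F5 above A4
  -> R1 @ bar 3 tick 0 v(1, 2): F4/F5 P8 -> C4/C5 P8 similar
  -> R2 @ bar 3 tick 0 v(1, 3): F4/A4 M3 -> C4/G4 P5 similar
  -> R3 @ bar 3 tick 0 v(2, 3): C5 above G4
  -> R4 @ bar 3 tick 0 v(0, 3): A3/G4 m7 untreated
  -> R3 @ bar 3 tick 1 v(2, 3): C5 above G4
  -> R3 @ bar 3 tick 2 v(2, 3): C5 above G4
  -> R3 @ bar 3 tick 3 v(2, 3): C5 above G4
  -> R4 @ bar 4 tick 0 v(0, 2): G3/A4 M2 untreated
  -> R2 @ bar 5 tick 0 v(1, 3): E4/D5 m7 -> D4/A4 P5 similar
  -> R1 @ bar 6 tick 0 v(1, 2): D4/A4 P5 -> G4/D5 P5 similar
  -> R1 @ bar 6 tick 0 v(1, 3): D4/A4 P5 -> G4/D5 P5 similar
  -> R1 @ bar 6 tick 0 v(2, 3): A4/A4 P1 -> D5/D5 P1 similar
  -> R2 @ bar 6 tick 0 v(0, 1): F3/D4 M6 -> G3/G4 P8 similar
  -> R2 @ bar 6 tick 0 v(0, 2): F3/A4 M3 -> G3/D5 P5 similar
  -> R2 @ bar 6 tick 0 v(0, 3): F3/A4 M3 -> G3/D5 P5 similar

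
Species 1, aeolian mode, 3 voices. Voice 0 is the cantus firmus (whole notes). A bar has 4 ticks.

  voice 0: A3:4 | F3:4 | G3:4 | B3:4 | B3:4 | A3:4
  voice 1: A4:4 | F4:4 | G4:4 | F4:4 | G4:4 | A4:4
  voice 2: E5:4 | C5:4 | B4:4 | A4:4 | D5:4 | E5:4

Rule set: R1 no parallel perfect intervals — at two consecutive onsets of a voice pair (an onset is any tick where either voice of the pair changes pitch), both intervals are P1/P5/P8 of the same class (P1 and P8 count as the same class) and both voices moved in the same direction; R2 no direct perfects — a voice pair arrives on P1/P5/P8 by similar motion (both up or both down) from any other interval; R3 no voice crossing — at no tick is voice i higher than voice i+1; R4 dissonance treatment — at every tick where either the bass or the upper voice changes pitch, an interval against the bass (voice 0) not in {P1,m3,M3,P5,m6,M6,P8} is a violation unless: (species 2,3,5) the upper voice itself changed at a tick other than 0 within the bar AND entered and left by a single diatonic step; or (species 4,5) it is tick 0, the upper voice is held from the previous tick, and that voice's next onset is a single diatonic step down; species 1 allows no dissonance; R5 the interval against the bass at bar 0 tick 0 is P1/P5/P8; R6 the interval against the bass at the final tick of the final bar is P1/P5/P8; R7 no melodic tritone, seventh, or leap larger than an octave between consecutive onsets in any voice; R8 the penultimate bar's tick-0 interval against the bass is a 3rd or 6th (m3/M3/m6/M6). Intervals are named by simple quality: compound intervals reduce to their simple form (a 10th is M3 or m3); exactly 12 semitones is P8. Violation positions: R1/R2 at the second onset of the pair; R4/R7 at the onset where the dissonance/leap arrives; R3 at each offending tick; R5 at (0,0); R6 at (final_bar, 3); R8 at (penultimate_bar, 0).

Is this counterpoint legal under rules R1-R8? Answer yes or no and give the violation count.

No (8 violations)

bar 0: v0=A3 v1=A4 v2=E5 (P5)
bar 1: v0=F3 v1=F4 v2=C5 (P5)
bar 2: v0=G3 v1=G4 v2=B4 (M3)
bar 3: v0=B3 v1=F4 v2=A4 (m7)
bar 4: v0=B3 v1=G4 v2=D5 (m3)
bar 5: v0=A3 v1=A4 v2=E5 (P5)
  R1 @ bar1.0: A3/A4 P8 -> F3/F4 P8 similar
  R1 @ bar1.0: A3/E5 P5 -> F3/C5 P5 similar
  R1 @ bar1.0: A4/E5 P5 -> F4/C5 P5 similar
  R1 @ bar2.0: F3/F4 P8 -> G3/G4 P8 similar
  R4 @ bar3.0: B3/F4 TT untreated
  R4 @ bar3.0: B3/A4 m7 untreated
  R2 @ bar4.0: F4/A4 M3 -> G4/D5 P5 similar
  R1 @ bar5.0: G4/D5 P5 -> A4/E5 P5 similar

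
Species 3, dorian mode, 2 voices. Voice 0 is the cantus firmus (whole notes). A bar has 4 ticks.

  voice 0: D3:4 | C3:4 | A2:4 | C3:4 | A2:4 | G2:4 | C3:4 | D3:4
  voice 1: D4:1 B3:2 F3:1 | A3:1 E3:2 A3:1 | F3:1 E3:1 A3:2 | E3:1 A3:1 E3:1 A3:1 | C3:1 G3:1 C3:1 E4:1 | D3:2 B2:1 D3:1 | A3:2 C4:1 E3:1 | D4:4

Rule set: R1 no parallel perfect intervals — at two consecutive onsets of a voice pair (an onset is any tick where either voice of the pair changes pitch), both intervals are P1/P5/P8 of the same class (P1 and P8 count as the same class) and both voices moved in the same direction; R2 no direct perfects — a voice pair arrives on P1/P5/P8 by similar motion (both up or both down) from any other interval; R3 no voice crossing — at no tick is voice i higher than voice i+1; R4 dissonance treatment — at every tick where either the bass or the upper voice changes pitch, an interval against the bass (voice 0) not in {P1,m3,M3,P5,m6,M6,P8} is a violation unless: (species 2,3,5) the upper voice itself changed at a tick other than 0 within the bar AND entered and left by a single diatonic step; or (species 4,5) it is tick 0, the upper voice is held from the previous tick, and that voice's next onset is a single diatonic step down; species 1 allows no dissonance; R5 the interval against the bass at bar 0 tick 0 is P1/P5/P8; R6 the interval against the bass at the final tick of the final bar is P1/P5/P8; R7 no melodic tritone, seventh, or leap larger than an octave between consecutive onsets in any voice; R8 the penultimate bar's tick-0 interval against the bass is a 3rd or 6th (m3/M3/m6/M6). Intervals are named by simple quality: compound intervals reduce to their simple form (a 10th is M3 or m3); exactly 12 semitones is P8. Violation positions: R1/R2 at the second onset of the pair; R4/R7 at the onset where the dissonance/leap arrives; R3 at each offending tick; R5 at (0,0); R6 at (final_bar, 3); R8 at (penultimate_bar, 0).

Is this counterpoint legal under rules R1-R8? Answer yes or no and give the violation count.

No (7 violations)

bar 0: v0=D3 v1=D4 (P8)
bar 1: v0=C3 v1=A3 (M6)
bar 2: v0=A2 v1=F3 (m6)
bar 3: v0=C3 v1=E3 (M3)
bar 4: v0=A2 v1=C3 (m3)
bar 5: v0=G2 v1=D3 (P5)
bar 6: v0=C3 v1=A3 (M6)
bar 7: v0=D3 v1=D4 (P8)
  R7 @ bar0.3: B3->F3 leap 6st
  R4 @ bar4.1: A2/G3 m7 untreated
  R7 @ bar4.3: C3->E4 leap 16st
  R1 @ bar5.0: A2/E4 P5 -> G2/D3 P5 similar
  R7 @ bar5.0: E4->D3 leap 14st
  R2 @ bar7.0: C3/E3 M3 -> D3/D4 P8 similar
  R7 @ bar7.0: E3->D4 leap 10st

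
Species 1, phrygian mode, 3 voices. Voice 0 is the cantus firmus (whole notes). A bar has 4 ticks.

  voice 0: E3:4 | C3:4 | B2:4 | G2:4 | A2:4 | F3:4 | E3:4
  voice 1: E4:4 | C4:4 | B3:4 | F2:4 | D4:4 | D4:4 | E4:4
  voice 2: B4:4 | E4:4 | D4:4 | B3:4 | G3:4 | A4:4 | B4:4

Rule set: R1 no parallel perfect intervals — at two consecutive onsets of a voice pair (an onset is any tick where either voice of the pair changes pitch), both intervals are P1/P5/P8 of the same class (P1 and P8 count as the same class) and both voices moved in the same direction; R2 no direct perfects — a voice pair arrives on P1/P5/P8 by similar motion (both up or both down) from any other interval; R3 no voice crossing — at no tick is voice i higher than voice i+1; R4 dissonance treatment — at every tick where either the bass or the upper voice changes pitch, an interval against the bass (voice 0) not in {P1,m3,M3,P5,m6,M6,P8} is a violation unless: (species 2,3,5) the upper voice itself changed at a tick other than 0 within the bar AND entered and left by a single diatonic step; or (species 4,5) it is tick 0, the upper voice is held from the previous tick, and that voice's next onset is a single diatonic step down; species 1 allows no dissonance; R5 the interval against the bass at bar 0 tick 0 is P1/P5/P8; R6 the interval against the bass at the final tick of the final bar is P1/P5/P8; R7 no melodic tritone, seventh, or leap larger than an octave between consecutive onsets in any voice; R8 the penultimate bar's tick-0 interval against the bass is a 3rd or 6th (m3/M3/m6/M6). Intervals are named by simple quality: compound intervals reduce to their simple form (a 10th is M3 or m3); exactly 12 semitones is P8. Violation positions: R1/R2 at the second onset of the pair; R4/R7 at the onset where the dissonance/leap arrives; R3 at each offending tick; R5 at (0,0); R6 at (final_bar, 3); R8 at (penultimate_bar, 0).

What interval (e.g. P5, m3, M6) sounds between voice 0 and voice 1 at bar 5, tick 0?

M6

voice 0=F3 voice 1=D4 -> M6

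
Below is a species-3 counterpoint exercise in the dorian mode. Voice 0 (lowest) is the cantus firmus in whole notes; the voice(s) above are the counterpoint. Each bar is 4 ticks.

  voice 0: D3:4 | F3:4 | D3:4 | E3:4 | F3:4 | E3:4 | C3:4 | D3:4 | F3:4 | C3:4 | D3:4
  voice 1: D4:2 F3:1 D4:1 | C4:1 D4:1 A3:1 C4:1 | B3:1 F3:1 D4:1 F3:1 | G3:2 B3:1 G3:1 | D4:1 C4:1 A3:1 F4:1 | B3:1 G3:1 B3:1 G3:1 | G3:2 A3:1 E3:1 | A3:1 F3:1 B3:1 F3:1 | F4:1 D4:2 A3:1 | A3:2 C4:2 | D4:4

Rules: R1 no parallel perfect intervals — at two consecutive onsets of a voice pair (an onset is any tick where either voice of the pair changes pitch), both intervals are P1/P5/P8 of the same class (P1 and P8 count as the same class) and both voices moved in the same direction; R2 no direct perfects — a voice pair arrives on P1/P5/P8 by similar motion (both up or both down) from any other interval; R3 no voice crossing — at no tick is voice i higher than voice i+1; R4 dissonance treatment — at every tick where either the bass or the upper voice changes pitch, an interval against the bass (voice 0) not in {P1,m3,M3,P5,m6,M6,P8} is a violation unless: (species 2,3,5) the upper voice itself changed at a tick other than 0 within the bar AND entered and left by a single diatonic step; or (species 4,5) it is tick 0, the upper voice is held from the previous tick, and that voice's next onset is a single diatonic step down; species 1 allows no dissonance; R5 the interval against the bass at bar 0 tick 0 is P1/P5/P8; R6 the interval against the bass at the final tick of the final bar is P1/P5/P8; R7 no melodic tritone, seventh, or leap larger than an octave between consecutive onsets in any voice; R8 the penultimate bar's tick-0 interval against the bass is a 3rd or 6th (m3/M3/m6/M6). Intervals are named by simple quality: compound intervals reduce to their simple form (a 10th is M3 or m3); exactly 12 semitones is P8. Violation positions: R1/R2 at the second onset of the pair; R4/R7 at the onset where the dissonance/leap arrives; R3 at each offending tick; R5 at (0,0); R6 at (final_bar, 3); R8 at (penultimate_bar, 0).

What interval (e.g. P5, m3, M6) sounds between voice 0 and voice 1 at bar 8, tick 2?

voice 0=F3 voice 1=D4 -> M6

M6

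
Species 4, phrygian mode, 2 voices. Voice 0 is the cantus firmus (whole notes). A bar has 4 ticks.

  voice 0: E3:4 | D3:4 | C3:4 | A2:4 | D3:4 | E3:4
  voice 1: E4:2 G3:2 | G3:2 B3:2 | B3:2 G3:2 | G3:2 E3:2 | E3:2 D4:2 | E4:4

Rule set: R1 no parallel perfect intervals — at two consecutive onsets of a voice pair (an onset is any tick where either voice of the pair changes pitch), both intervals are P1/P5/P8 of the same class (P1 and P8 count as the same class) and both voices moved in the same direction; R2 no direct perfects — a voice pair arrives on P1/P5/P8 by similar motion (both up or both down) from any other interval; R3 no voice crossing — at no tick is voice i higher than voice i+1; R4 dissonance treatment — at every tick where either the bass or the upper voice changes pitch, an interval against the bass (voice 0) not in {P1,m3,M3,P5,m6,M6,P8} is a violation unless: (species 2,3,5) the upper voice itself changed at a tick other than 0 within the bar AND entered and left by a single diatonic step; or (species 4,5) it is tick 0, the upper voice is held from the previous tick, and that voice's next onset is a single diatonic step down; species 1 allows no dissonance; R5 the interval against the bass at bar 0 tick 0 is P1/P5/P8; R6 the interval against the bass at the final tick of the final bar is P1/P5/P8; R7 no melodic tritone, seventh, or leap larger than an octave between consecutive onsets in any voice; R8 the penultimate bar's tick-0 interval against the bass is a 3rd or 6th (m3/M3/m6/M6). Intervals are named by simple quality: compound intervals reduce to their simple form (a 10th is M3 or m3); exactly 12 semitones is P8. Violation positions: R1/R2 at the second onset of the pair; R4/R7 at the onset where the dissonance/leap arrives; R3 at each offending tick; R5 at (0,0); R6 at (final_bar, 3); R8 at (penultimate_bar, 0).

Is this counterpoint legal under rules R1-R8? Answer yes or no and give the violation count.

bar 0: v0=E3 v1=E4 (P8)
bar 1: v0=D3 v1=G3 (P4)
bar 2: v0=C3 v1=B3 (M7)
bar 3: v0=A2 v1=G3 (m7)
bar 4: v0=D3 v1=E3 (M2)
bar 5: v0=E3 v1=E4 (P8)
  R4 @ bar1.0: D3/G3 P4 untreated
  R4 @ bar2.0: C3/B3 M7 untreated
  R4 @ bar3.0: A2/G3 m7 untreated
  R4 @ bar4.0: D3/E3 M2 untreated
  R8 @ bar4.0: penult M2 not 3rd/6th
  R7 @ bar4.2: E3->D4 leap 10st
  R1 @ bar5.0: D3/D4 P8 -> E3/E4 P8 similar

No (7 violations)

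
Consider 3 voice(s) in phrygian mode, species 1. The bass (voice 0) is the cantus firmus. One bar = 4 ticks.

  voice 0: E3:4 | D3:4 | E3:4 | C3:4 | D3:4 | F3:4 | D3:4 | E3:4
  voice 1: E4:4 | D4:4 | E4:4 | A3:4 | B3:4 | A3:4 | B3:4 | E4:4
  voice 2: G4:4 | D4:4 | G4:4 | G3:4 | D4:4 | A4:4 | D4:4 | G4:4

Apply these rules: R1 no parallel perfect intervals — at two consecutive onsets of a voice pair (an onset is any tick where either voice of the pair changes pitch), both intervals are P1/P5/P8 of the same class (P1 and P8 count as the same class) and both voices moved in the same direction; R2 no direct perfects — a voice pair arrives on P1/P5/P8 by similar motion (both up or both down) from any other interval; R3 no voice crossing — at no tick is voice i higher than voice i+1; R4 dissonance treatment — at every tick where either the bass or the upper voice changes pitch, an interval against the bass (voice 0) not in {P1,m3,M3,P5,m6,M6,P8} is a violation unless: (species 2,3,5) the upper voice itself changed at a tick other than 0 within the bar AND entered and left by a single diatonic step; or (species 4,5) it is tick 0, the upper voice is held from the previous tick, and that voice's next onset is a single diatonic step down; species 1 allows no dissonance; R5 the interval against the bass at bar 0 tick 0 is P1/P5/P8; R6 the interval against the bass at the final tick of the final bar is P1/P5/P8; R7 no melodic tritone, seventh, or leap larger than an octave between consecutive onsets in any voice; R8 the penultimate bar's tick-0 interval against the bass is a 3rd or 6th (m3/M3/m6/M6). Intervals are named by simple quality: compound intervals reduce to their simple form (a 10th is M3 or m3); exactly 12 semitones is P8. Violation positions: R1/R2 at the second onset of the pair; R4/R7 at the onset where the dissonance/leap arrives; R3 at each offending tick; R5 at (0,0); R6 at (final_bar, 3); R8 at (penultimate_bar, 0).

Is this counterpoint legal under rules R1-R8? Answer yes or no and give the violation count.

No (15 violations)

bar 0: v0=E3 v1=E4 v2=G4 (m3)
bar 1: v0=D3 v1=D4 v2=D4 (P8)
bar 2: v0=E3 v1=E4 v2=G4 (m3)
bar 3: v0=C3 v1=A3 v2=G3 (P5)
bar 4: v0=D3 v1=B3 v2=D4 (P8)
bar 5: v0=F3 v1=A3 v2=A4 (M3)
bar 6: v0=D3 v1=B3 v2=D4 (P8)
bar 7: v0=E3 v1=E4 v2=G4 (m3)
  R5 @ bar0.0: opens on m3
  R1 @ bar1.0: E3/E4 P8 -> D3/D4 P8 similar
  R2 @ bar1.0: E3/G4 m3 -> D3/D4 P8 similar
  R2 @ bar1.0: E4/G4 m3 -> D4/D4 P1 similar
  R1 @ bar2.0: D3/D4 P8 -> E3/E4 P8 similar
  R2 @ bar3.0: E3/G4 m3 -> C3/G3 P5 similar
  R3 @ bar3.0: A3 above G3
  R3 @ bar3.1: A3 above G3
  R3 @ bar3.2: A3 above G3
  R3 @ bar3.3: A3 above G3
  R2 @ bar4.0: C3/G3 P5 -> D3/D4 P8 similar
  R2 @ bar6.0: F3/A4 M3 -> D3/D4 P8 similar
  R8 @ bar6.0: penult P8 not 3rd/6th
  R2 @ bar7.0: D3/B3 M6 -> E3/E4 P8 similar
  R6 @ bar7.3: closes on m3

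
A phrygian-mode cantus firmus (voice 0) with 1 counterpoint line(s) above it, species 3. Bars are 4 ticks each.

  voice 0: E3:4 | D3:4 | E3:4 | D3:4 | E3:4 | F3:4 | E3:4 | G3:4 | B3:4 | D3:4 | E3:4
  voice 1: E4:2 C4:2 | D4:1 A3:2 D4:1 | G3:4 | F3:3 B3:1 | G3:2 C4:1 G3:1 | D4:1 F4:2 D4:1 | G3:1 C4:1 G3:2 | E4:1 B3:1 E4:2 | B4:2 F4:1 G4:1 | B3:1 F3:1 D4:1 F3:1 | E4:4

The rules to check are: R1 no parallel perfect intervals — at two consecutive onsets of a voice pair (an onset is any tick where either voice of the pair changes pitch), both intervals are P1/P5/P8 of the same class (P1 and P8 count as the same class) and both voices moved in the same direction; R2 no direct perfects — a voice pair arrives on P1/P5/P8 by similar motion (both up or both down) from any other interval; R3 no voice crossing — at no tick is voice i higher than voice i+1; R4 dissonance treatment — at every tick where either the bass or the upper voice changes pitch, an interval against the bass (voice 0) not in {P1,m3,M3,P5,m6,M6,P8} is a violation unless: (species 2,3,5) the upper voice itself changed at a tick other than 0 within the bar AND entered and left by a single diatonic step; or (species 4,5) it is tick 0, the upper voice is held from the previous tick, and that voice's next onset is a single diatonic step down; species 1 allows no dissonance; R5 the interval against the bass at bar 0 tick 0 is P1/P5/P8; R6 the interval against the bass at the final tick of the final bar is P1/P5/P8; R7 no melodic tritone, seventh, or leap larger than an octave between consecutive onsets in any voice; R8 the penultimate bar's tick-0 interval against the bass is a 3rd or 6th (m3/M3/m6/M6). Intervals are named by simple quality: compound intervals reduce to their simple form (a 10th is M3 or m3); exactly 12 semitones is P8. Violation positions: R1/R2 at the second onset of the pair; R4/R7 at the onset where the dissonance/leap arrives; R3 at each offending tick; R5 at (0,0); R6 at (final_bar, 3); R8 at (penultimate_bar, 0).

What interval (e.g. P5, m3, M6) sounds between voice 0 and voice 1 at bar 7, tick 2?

M6

voice 0=G3 voice 1=E4 -> M6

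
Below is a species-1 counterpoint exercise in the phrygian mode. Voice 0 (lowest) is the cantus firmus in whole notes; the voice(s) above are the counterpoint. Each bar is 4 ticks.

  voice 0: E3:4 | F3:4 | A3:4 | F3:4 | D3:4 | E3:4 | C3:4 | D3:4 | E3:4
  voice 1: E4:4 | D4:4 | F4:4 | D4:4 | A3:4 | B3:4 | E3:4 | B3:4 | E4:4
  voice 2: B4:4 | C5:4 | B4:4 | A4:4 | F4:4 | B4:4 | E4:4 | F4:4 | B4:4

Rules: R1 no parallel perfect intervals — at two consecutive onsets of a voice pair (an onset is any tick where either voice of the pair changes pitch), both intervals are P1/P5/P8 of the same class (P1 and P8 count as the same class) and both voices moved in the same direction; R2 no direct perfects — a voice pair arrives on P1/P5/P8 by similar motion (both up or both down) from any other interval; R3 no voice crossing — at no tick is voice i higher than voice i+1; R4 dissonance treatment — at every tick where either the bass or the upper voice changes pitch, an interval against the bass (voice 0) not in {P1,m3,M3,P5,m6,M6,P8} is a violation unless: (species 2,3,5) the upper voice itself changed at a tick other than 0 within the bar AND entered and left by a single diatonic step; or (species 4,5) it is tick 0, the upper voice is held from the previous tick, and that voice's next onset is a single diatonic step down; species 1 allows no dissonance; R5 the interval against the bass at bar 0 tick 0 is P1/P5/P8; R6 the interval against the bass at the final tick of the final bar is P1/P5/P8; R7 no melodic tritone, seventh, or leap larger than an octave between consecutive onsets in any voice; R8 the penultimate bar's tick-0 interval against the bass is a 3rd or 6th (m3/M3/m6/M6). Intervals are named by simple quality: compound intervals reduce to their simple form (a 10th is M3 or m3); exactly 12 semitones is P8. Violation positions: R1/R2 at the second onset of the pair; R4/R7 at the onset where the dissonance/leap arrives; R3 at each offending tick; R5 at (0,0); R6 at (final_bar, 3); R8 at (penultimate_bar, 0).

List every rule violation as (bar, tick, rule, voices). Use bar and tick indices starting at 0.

(1, 0, R1, (0, 2))
(2, 0, R4, (0, 2))
(3, 0, R2, (1, 2))
(4, 0, R2, (0, 1))
(5, 0, R1, (0, 1))
(5, 0, R2, (0, 2))
(5, 0, R2, (1, 2))
(5, 0, R7, (2,))
(6, 0, R1, (1, 2))
(8, 0, R2, (0, 1))
(8, 0, R2, (0, 2))
(8, 0, R2, (1, 2))
(8, 0, R7, (2,))

bar 0: v0=E3 v1=E4 v2=B4 downbeat P5
bar 1: v0=F3 v1=D4 v2=C5 downbeat P5
bar 2: v0=A3 v1=F4 v2=B4 downbeat M2
bar 3: v0=F3 v1=D4 v2=A4 downbeat M3
bar 4: v0=D3 v1=A3 v2=F4 downbeat m3
bar 5: v0=E3 v1=B3 v2=B4 downbeat P5
bar 6: v0=C3 v1=E3 v2=E4 downbeat M3
bar 7: v0=D3 v1=B3 v2=F4 downbeat m3
bar 8: v0=E3 v1=E4 v2=B4 downbeat P5
  -> R1 @ bar 1 tick 0 v(0, 2): E3/B4 P5 -> F3/C5 P5 similar
  -> R4 @ bar 2 tick 0 v(0, 2): A3/B4 M2 untreated
  -> R2 @ bar 3 tick 0 v(1, 2): F4/B4 TT -> D4/A4 P5 similar
  -> R2 @ bar 4 tick 0 v(0, 1): F3/D4 M6 -> D3/A3 P5 similar
  -> R1 @ bar 5 tick 0 v(0, 1): D3/A3 P5 -> E3/B3 P5 similar
  -> R2 @ bar 5 tick 0 v(0, 2): D3/F4 m3 -> E3/B4 P5 similar
  -> R2 @ bar 5 tick 0 v(1, 2): A3/F4 m6 -> B3/B4 P8 similar
  -> R7 @ bar 5 tick 0 v(2,): F4->B4 leap 6st
  -> R1 @ bar 6 tick 0 v(1, 2): B3/B4 P8 -> E3/E4 P8 similar
  -> R2 @ bar 8 tick 0 v(0, 1): D3/B3 M6 -> E3/E4 P8 similar
  -> R2 @ bar 8 tick 0 v(0, 2): D3/F4 m3 -> E3/B4 P5 similar
  -> R2 @ bar 8 tick 0 v(1, 2): B3/F4 TT -> E4/B4 P5 similar
  -> R7 @ bar 8 tick 0 v(2,): F4->B4 leap 6st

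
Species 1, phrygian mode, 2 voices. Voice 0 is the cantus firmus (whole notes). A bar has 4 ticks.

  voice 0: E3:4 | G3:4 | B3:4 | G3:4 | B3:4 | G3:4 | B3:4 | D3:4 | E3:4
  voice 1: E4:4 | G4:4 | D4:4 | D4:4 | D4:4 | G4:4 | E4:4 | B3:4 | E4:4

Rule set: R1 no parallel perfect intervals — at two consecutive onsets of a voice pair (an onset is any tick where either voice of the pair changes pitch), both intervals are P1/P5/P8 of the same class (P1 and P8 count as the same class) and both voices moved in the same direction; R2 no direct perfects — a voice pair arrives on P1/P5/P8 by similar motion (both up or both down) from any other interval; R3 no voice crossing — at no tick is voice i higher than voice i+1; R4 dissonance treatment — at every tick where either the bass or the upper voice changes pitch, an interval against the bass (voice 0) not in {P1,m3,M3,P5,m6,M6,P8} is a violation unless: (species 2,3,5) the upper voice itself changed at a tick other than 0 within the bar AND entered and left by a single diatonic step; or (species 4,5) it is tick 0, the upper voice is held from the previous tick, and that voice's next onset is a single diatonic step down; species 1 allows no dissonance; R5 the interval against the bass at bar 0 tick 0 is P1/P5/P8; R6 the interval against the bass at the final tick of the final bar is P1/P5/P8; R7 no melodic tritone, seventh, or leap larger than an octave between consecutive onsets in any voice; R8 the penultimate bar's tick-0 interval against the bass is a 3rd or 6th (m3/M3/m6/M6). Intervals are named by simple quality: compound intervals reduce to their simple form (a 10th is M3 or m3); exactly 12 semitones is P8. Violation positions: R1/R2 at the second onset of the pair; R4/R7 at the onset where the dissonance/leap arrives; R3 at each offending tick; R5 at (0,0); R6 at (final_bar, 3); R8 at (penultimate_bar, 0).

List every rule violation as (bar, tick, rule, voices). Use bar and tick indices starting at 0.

(1, 0, R1, (0, 1))
(6, 0, R4, (0, 1))
(8, 0, R2, (0, 1))

bar 0: v0=E3 v1=E4 downbeat P8
bar 1: v0=G3 v1=G4 downbeat P8
bar 2: v0=B3 v1=D4 downbeat m3
bar 3: v0=G3 v1=D4 downbeat P5
bar 4: v0=B3 v1=D4 downbeat m3
bar 5: v0=G3 v1=G4 downbeat P8
bar 6: v0=B3 v1=E4 downbeat P4
bar 7: v0=D3 v1=B3 downbeat M6
bar 8: v0=E3 v1=E4 downbeat P8
  -> R1 @ bar 1 tick 0 v(0, 1): E3/E4 P8 -> G3/G4 P8 similar
  -> R4 @ bar 6 tick 0 v(0, 1): B3/E4 P4 untreated
  -> R2 @ bar 8 tick 0 v(0, 1): D3/B3 M6 -> E3/E4 P8 similar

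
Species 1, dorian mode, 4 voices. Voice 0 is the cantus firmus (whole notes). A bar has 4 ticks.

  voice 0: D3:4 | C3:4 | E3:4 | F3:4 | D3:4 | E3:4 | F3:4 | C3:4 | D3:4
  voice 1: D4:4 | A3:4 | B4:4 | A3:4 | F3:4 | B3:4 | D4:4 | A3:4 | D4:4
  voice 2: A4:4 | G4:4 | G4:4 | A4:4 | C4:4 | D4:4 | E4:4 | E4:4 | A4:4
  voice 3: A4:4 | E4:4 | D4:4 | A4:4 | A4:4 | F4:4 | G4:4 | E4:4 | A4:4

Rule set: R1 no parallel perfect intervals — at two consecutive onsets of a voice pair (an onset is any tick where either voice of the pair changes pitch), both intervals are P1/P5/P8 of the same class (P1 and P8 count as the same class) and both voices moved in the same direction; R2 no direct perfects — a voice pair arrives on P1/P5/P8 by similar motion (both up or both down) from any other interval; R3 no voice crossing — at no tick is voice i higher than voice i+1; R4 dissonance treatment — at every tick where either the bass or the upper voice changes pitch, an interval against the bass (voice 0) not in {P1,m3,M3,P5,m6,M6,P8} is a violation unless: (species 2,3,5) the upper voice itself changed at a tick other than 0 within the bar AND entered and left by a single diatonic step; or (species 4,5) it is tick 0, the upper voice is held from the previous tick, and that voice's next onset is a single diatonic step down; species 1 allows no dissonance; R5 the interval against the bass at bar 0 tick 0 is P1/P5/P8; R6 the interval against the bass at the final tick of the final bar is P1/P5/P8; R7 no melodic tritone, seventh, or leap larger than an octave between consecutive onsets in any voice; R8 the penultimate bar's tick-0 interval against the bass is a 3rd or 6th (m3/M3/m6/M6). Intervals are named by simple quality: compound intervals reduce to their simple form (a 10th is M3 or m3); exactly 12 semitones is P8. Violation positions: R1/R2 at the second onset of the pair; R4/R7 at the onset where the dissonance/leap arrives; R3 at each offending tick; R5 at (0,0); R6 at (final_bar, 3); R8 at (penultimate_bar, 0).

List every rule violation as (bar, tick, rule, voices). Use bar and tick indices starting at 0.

bar 0: v0=D3 v1=D4 v2=A4 v3=A4 downbeat P5
bar 1: v0=C3 v1=A3 v2=G4 v3=E4 downbeat M3
bar 2: v0=E3 v1=B4 v2=G4 v3=D4 downbeat m7
bar 3: v0=F3 v1=A3 v2=A4 v3=A4 downbeat M3
bar 4: v0=D3 v1=F3 v2=C4 v3=A4 downbeat P5
bar 5: v0=E3 v1=B3 v2=D4 v3=F4 downbeat m2
bar 6: v0=F3 v1=D4 v2=E4 v3=G4 downbeat M2
bar 7: v0=C3 v1=A3 v2=E4 v3=E4 downbeat M3
bar 8: v0=D3 v1=D4 v2=A4 v3=A4 downbeat P5
  -> R1 @ bar 1 tick 0 v(0, 2): D3/A4 P5 -> C3/G4 P5 similar
  -> R1 @ bar 1 tick 0 v(1, 3): D4/A4 P5 -> A3/E4 P5 similar
  -> R3 @ bar 1 tick 0 v(2, 3): G4 above E4
  -> R3 @ bar 1 tick 1 v(2, 3): G4 above E4
  -> R3 @ bar 1 tick 2 v(2, 3): G4 above E4
  -> R3 @ bar 1 tick 3 v(2, 3): G4 above E4
  -> R2 @ bar 2 tick 0 v(0, 1): C3/A3 M6 -> E3/B4 P5 similar
  -> R3 @ bar 2 tick 0 v(1, 2): B4 above G4
  -> R3 @ bar 2 tick 0 v(2, 3): G4 above D4
  -> R4 @ bar 2 tick 0 v(0, 3): E3/D4 m7 untreated
  -> R7 @ bar 2 tick 0 v(1,): A3->B4 leap 14st
  -> R3 @ bar 2 tick 1 v(1, 2): B4 above G4
  -> R3 @ bar 2 tick 1 v(2, 3): G4 above D4
  -> R3 @ bar 2 tick 2 v(1, 2): B4 above G4
  -> R3 @ bar 2 tick 2 v(2, 3): G4 above D4
  -> R3 @ bar 2 tick 3 v(1, 2): B4 above G4
  -> R3 @ bar 2 tick 3 v(2, 3): G4 above D4
  -> R2 @ bar 3 tick 0 v(2, 3): G4/D4 P4 -> A4/A4 P1 similar
  -> R7 @ bar 3 tick 0 v(1,): B4->A3 leap 14st
  -> R2 @ bar 4 tick 0 v(1, 2): A3/A4 P8 -> F3/C4 P5 similar
  -> R4 @ bar 4 tick 0 v(0, 2): D3/C4 m7 untreated
  -> R2 @ bar 5 tick 0 v(0, 1): D3/F3 m3 -> E3/B3 P5 similar
  -> R4 @ bar 5 tick 0 v(0, 2): E3/D4 m7 untreated
  -> R4 @ bar 5 tick 0 v(0, 3): E3/F4 m2 untreated
  -> R7 @ bar 5 tick 0 v(1,): F3->B3 leap 6st
  -> R4 @ bar 6 tick 0 v(0, 2): F3/E4 M7 untreated
  -> R4 @ bar 6 tick 0 v(0, 3): F3/G4 M2 untreated
  -> R2 @ bar 7 tick 0 v(1, 3): D4/G4 P4 -> A3/E4 P5 similar
  -> R1 @ bar 8 tick 0 v(1, 2): A3/E4 P5 -> D4/A4 P5 similar
  -> R1 @ bar 8 tick 0 v(1, 3): A3/E4 P5 -> D4/A4 P5 similar
  -> R1 @ bar 8 tick 0 v(2, 3): E4/E4 P1 -> A4/A4 P1 similar
  -> R2 @ bar 8 tick 0 v(0, 1): C3/A3 M6 -> D3/D4 P8 similar
  -> R2 @ bar 8 tick 0 v(0, 2): C3/E4 M3 -> D3/A4 P5 similar
  -> R2 @ bar 8 tick 0 v(0, 3): C3/E4 M3 -> D3/A4 P5 similar

(1, 0, R1, (0, 2))
(1, 0, R1, (1, 3))
(1, 0, R3, (2, 3))
(1, 1, R3, (2, 3))
(1, 2, R3, (2, 3))
(1, 3, R3, (2, 3))
(2, 0, R2, (0, 1))
(2, 0, R3, (1, 2))
(2, 0, R3, (2, 3))
(2, 0, R4, (0, 3))
(2, 0, R7, (1,))
(2, 1, R3, (1, 2))
(2, 1, R3, (2, 3))
(2, 2, R3, (1, 2))
(2, 2, R3, (2, 3))
(2, 3, R3, (1, 2))
(2, 3, R3, (2, 3))
(3, 0, R2, (2, 3))
(3, 0, R7, (1,))
(4, 0, R2, (1, 2))
(4, 0, R4, (0, 2))
(5, 0, R2, (0, 1))
(5, 0, R4, (0, 2))
(5, 0, R4, (0, 3))
(5, 0, R7, (1,))
(6, 0, R4, (0, 2))
(6, 0, R4, (0, 3))
(7, 0, R2, (1, 3))
(8, 0, R1, (1, 2))
(8, 0, R1, (1, 3))
(8, 0, R1, (2, 3))
(8, 0, R2, (0, 1))
(8, 0, R2, (0, 2))
(8, 0, R2, (0, 3))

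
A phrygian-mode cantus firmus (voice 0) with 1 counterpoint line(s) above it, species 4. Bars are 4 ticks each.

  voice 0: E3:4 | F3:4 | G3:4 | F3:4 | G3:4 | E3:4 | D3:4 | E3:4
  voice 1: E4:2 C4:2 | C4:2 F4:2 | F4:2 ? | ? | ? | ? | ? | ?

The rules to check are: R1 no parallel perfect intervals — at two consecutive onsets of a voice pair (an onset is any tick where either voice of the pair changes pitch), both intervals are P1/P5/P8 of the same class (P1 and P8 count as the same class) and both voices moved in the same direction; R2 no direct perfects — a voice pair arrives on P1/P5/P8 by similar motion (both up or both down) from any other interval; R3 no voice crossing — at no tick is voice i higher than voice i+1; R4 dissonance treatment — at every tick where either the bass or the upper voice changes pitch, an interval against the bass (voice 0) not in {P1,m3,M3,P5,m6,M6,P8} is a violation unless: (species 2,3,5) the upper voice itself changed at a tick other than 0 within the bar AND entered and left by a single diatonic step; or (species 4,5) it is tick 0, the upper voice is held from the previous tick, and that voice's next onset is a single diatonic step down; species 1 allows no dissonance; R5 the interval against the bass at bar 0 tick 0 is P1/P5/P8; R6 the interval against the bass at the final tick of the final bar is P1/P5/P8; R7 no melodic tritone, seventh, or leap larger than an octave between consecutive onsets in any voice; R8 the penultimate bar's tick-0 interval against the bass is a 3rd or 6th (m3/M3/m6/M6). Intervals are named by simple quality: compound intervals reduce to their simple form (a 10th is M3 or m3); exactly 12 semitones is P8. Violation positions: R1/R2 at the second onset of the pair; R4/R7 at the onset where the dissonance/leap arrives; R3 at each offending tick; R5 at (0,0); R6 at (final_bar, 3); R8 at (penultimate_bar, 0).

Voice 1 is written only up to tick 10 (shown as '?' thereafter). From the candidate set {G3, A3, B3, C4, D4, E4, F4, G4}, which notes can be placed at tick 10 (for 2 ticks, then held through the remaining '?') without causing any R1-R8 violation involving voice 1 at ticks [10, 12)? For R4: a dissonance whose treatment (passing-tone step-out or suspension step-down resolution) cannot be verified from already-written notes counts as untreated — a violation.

G3: violates R7
A3: violates R4
B3: violates R7
C4: violates R4
D4: legal
E4: legal
F4: legal
G4: legal

{D4, E4, F4, G4}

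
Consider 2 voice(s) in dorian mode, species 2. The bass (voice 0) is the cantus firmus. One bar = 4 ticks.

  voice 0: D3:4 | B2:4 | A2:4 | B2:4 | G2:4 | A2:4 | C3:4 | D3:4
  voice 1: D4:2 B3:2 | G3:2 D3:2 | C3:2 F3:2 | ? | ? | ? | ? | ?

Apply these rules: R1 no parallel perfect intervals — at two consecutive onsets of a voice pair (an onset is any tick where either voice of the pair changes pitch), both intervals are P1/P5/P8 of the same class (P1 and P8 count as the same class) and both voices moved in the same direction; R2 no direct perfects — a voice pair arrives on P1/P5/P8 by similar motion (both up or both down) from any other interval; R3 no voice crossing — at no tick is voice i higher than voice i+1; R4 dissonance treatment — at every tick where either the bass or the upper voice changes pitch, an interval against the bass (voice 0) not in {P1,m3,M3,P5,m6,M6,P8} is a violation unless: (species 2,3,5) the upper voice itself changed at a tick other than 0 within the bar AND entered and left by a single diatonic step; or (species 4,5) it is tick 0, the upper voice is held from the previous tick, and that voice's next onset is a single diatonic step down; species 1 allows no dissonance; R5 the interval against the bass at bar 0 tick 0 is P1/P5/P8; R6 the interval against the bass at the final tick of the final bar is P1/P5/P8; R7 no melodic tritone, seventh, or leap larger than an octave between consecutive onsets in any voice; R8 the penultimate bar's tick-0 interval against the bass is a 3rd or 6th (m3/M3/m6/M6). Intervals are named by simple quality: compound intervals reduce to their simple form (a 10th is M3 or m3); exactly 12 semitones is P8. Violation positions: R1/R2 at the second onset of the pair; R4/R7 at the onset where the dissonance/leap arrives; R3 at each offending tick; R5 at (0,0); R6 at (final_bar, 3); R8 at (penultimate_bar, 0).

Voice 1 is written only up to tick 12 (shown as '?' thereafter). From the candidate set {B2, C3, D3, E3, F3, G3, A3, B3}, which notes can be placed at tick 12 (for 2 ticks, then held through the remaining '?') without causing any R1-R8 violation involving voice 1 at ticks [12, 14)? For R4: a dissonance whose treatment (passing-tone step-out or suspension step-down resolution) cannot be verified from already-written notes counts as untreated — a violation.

{D3, G3}

B2: violates R7
C3: violates R4
D3: legal
E3: violates R4
F3: violates R4
G3: legal
A3: violates R4
B3: violates R2,R7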